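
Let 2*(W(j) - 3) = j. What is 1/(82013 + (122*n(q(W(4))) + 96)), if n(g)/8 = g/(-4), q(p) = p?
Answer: 1/80889 ≈ 1.2363e-5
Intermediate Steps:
W(j) = 3 + j/2
n(g) = -2*g (n(g) = 8*(g/(-4)) = 8*(g*(-1/4)) = 8*(-g/4) = -2*g)
1/(82013 + (122*n(q(W(4))) + 96)) = 1/(82013 + (122*(-2*(3 + (1/2)*4)) + 96)) = 1/(82013 + (122*(-2*(3 + 2)) + 96)) = 1/(82013 + (122*(-2*5) + 96)) = 1/(82013 + (122*(-10) + 96)) = 1/(82013 + (-1220 + 96)) = 1/(82013 - 1124) = 1/80889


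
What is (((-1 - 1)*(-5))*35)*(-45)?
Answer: -15750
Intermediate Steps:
(((-1 - 1)*(-5))*35)*(-45) = (-2*(-5)*35)*(-45) = (10*35)*(-45) = 350*(-45) = -15750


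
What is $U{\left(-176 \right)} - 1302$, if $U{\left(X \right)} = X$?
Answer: $-1478$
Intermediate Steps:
$U{\left(-176 \right)} - 1302 = -176 - 1302 = -1478$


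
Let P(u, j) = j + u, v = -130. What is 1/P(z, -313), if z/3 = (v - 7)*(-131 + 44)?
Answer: 1/35444 ≈ 2.8214e-5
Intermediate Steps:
z = 35757 (z = 3*((-130 - 7)*(-131 + 44)) = 3*(-137*(-87)) = 3*11919 = 35757)
1/P(z, -313) = 1/(-313 + 35757) = 1/35444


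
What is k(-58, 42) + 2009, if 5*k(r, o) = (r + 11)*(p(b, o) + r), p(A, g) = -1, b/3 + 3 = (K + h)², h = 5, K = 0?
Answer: 12818/5 ≈ 2563.6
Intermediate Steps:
b = 66 (b = -9 + 3*(0 + 5)² = -9 + 3*5² = -9 + 3*25 = -9 + 75 = 66)
k(r, o) = (-1 + r)*(11 + r)/5 (k(r, o) = ((r + 11)*(-1 + r))/5 = ((11 + r)*(-1 + r))/5 = ((-1 + r)*(11 + r))/5 = (-1 + r)*(11 + r)/5)
k(-58, 42) + 2009 = (-11/5 + 2*(-58) + (⅕)*(-58)²) + 2009 = (-11/5 - 116 + (⅕)*3364) + 2009 = (-11/5 - 116 + 3364/5) + 2009 = 2773/5 + 2009 = 12818/5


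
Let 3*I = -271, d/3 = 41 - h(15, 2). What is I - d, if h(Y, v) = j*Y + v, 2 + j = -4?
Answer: -1432/3 ≈ -477.33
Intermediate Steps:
j = -6 (j = -2 - 4 = -6)
h(Y, v) = v - 6*Y (h(Y, v) = -6*Y + v = v - 6*Y)
d = 387 (d = 3*(41 - (2 - 6*15)) = 3*(41 - (2 - 90)) = 3*(41 - 1*(-88)) = 3*(41 + 88) = 3*129 = 387)
I = -271/3 (I = (⅓)*(-271) = -271/3 ≈ -90.333)
I - d = -271/3 - 1*387 = -271/3 - 387 = -1432/3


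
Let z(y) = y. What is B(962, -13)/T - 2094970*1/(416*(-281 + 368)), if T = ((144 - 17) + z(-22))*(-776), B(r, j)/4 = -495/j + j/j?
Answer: -3556329431/61435920 ≈ -57.887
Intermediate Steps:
B(r, j) = 4 - 1980/j (B(r, j) = 4*(-495/j + j/j) = 4*(-495/j + 1) = 4*(1 - 495/j) = 4 - 1980/j)
T = -81480 (T = ((144 - 17) - 22)*(-776) = (127 - 22)*(-776) = 105*(-776) = -81480)
B(962, -13)/T - 2094970*1/(416*(-281 + 368)) = (4 - 1980/(-13))/(-81480) - 2094970*1/(416*(-281 + 368)) = (4 - 1980*(-1/13))*(-1/81480) - 2094970/(87*416) = (4 + 1980/13)*(-1/81480) - 2094970/36192 = (2032/13)*(-1/81480) - 2094970*1/36192 = -254/132405 - 1047485/18096 = -3556329431/61435920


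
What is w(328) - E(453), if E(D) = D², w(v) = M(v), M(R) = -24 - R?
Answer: -205561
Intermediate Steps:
w(v) = -24 - v
w(328) - E(453) = (-24 - 1*328) - 1*453² = (-24 - 328) - 1*205209 = -352 - 205209 = -205561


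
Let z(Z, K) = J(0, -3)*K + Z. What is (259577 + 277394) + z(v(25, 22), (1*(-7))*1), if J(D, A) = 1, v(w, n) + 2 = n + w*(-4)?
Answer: 536884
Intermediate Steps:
v(w, n) = -2 + n - 4*w (v(w, n) = -2 + (n + w*(-4)) = -2 + (n - 4*w) = -2 + n - 4*w)
z(Z, K) = K + Z (z(Z, K) = 1*K + Z = K + Z)
(259577 + 277394) + z(v(25, 22), (1*(-7))*1) = (259577 + 277394) + ((1*(-7))*1 + (-2 + 22 - 4*25)) = 536971 + (-7*1 + (-2 + 22 - 100)) = 536971 + (-7 - 80) = 536971 - 87 = 536884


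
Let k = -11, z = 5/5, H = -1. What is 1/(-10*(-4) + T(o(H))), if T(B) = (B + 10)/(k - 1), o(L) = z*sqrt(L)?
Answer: 5640/220901 + 12*I/220901 ≈ 0.025532 + 5.4323e-5*I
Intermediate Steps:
z = 1 (z = 5*(1/5) = 1)
o(L) = sqrt(L) (o(L) = 1*sqrt(L) = sqrt(L))
T(B) = -5/6 - B/12 (T(B) = (B + 10)/(-11 - 1) = (10 + B)/(-12) = (10 + B)*(-1/12) = -5/6 - B/12)
1/(-10*(-4) + T(o(H))) = 1/(-10*(-4) + (-5/6 - I/12)) = 1/(40 + (-5/6 - I/12)) = 1/(235/6 - I/12) = 144*(235/6 + I/12)/220901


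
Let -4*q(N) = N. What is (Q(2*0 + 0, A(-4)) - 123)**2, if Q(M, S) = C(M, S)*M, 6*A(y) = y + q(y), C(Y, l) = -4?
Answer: 15129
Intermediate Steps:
q(N) = -N/4
A(y) = y/8 (A(y) = (y - y/4)/6 = (3*y/4)/6 = y/8)
Q(M, S) = -4*M
(Q(2*0 + 0, A(-4)) - 123)**2 = (-4*(2*0 + 0) - 123)**2 = (-4*(0 + 0) - 123)**2 = (-4*0 - 123)**2 = (0 - 123)**2 = (-123)**2 = 15129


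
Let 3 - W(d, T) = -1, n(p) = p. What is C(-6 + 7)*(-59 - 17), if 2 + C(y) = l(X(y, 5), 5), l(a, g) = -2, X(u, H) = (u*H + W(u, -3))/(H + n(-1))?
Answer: 304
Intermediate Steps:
W(d, T) = 4 (W(d, T) = 3 - 1*(-1) = 3 + 1 = 4)
X(u, H) = (4 + H*u)/(-1 + H) (X(u, H) = (u*H + 4)/(H - 1) = (H*u + 4)/(-1 + H) = (4 + H*u)/(-1 + H))
C(y) = -4 (C(y) = -2 - 2 = -4)
C(-6 + 7)*(-59 - 17) = -4*(-59 - 17) = -4*(-76) = 304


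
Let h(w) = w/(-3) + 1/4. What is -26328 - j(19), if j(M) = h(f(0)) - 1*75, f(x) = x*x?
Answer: -105013/4 ≈ -26253.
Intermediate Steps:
f(x) = x²
h(w) = ¼ - w/3 (h(w) = w*(-⅓) + 1*(¼) = -w/3 + ¼ = ¼ - w/3)
j(M) = -299/4 (j(M) = (¼ - ⅓*0²) - 1*75 = (¼ - ⅓*0) - 75 = (¼ + 0) - 75 = ¼ - 75 = -299/4)
-26328 - j(19) = -26328 - 1*(-299/4) = -26328 + 299/4 = -105013/4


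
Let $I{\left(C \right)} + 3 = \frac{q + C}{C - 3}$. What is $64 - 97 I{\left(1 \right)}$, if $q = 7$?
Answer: $743$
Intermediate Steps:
$I{\left(C \right)} = -3 + \frac{7 + C}{-3 + C}$ ($I{\left(C \right)} = -3 + \frac{7 + C}{C - 3} = -3 + \frac{7 + C}{-3 + C}$)
$64 - 97 I{\left(1 \right)} = 64 - 97 \frac{2 \left(8 - 1\right)}{-3 + 1} = 64 - 97 \frac{2 \left(8 - 1\right)}{-2} = 64 - 97 \cdot 2 \left(- \frac{1}{2}\right) 7 = 64 - -679 = 64 + 679 = 743$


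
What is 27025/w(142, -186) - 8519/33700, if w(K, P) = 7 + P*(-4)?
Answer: 904344731/25308700 ≈ 35.733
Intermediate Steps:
w(K, P) = 7 - 4*P
27025/w(142, -186) - 8519/33700 = 27025/(7 - 4*(-186)) - 8519/33700 = 27025/(7 + 744) - 8519*1/33700 = 27025/751 - 8519/33700 = 904344731/25308700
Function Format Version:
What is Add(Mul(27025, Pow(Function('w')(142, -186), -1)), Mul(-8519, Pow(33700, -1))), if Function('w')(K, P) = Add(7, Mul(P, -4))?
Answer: Rational(904344731, 25308700) ≈ 35.733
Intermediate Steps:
Function('w')(K, P) = Add(7, Mul(-4, P))
Add(Mul(27025, Pow(Function('w')(142, -186), -1)), Mul(-8519, Pow(33700, -1))) = Add(Mul(27025, Pow(Add(7, Mul(-4, -186)), -1)), Mul(-8519, Pow(33700, -1))) = Add(Mul(27025, Pow(Add(7, 744), -1)), Mul(-8519, Rational(1, 33700))) = Add(Mul(27025, Pow(751, -1)), Rational(-8519, 33700)) = Add(Mul(27025, Rational(1, 751)), Rational(-8519, 33700)) = Add(Rational(27025, 751), Rational(-8519, 33700)) = Rational(904344731, 25308700)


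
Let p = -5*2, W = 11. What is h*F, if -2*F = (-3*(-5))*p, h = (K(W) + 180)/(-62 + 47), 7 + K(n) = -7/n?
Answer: -9480/11 ≈ -861.82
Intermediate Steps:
p = -10
K(n) = -7 - 7/n
h = -632/55 (h = ((-7 - 7/11) + 180)/(-62 + 47) = ((-7 - 7*1/11) + 180)/(-15) = ((-7 - 7/11) + 180)*(-1/15) = (-84/11 + 180)*(-1/15) = (1896/11)*(-1/15) = -632/55 ≈ -11.491)
F = 75 (F = -(-3*(-5))*(-10)/2 = -15*(-10)/2 = -1/2*(-150) = 75)
h*F = -632/55*75 = -9480/11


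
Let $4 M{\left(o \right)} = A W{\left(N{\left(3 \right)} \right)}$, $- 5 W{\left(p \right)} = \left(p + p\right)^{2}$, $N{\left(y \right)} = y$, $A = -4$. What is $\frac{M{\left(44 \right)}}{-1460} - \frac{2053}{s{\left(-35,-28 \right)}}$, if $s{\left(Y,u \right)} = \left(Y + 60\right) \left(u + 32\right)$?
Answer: $- \frac{29981}{1460} \approx -20.535$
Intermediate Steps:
$W{\left(p \right)} = - \frac{4 p^{2}}{5}$ ($W{\left(p \right)} = - \frac{\left(p + p\right)^{2}}{5} = - \frac{\left(2 p\right)^{2}}{5} = - \frac{4 p^{2}}{5}$)
$s{\left(Y,u \right)} = \left(32 + u\right) \left(60 + Y\right)$ ($s{\left(Y,u \right)} = \left(60 + Y\right) \left(32 + u\right) = \left(32 + u\right) \left(60 + Y\right)$)
$M{\left(o \right)} = \frac{36}{5}$ ($M{\left(o \right)} = \frac{\left(-4\right) \left(- \frac{4 \cdot 3^{2}}{5}\right)}{4} = \frac{\left(-4\right) \left(\left(- \frac{4}{5}\right) 9\right)}{4} = \frac{\left(-4\right) \left(- \frac{36}{5}\right)}{4} = \frac{1}{4} \cdot \frac{144}{5} = \frac{36}{5}$)
$\frac{M{\left(44 \right)}}{-1460} - \frac{2053}{s{\left(-35,-28 \right)}} = \frac{36}{5 \left(-1460\right)} - \frac{2053}{1920 + 32 \left(-35\right) + 60 \left(-28\right) - -980} = \frac{36}{5} \left(- \frac{1}{1460}\right) - \frac{2053}{1920 - 1120 - 1680 + 980} = - \frac{9}{1825} - \frac{2053}{100} = - \frac{29981}{1460}$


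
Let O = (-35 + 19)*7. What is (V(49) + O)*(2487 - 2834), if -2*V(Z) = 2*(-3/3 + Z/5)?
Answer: 209588/5 ≈ 41918.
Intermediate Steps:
V(Z) = 1 - Z/5 (V(Z) = -(-3/3 + Z/5) = -(-3*⅓ + Z*(⅕)) = -(-1 + Z/5) = -(-2 + 2*Z/5)/2 = 1 - Z/5)
O = -112 (O = -16*7 = -112)
(V(49) + O)*(2487 - 2834) = ((1 - ⅕*49) - 112)*(2487 - 2834) = ((1 - 49/5) - 112)*(-347) = (-44/5 - 112)*(-347) = -604/5*(-347) = 209588/5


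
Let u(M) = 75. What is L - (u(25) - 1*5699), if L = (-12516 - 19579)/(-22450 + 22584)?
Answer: 721521/134 ≈ 5384.5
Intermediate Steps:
L = -32095/134 ≈ -239.51
L - (u(25) - 1*5699) = -32095/134 - (75 - 1*5699) = -32095/134 - (75 - 5699) = -32095/134 - 1*(-5624) = -32095/134 + 5624 = 721521/134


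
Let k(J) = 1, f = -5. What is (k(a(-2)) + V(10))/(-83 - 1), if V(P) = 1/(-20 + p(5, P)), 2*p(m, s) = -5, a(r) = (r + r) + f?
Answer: -43/3780 ≈ -0.011376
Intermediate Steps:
a(r) = -5 + 2*r (a(r) = (r + r) - 5 = 2*r - 5 = -5 + 2*r)
p(m, s) = -5/2 (p(m, s) = (½)*(-5) = -5/2)
V(P) = -2/45 (V(P) = 1/(-20 - 5/2) = 1/(-45/2) = -2/45)
(k(a(-2)) + V(10))/(-83 - 1) = (1 - 2/45)/(-83 - 1) = (43/45)/(-84) = (43/45)*(-1/84) = -43/3780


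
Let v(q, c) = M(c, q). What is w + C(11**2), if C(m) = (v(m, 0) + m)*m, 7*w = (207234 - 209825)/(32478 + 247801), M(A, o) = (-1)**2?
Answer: 28962347595/1961953 ≈ 14762.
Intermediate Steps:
M(A, o) = 1
v(q, c) = 1
w = -2591/1961953 (w = ((207234 - 209825)/(32478 + 247801))/7 = (-2591/280279)/7 = (-2591*1/280279)/7 = (1/7)*(-2591/280279) = -2591/1961953 ≈ -0.0013206)
C(m) = m*(1 + m) (C(m) = (1 + m)*m = m*(1 + m))
w + C(11**2) = -2591/1961953 + 11**2*(1 + 11**2) = -2591/1961953 + 121*(1 + 121) = -2591/1961953 + 121*122 = -2591/1961953 + 14762 = 28962347595/1961953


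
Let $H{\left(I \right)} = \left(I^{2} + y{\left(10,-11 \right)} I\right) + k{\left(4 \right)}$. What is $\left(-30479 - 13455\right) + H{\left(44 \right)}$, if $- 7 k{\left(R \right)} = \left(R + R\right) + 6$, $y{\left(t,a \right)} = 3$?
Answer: $-41868$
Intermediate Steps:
$k{\left(R \right)} = - \frac{6}{7} - \frac{2 R}{7}$ ($k{\left(R \right)} = - \frac{\left(R + R\right) + 6}{7} = - \frac{2 R + 6}{7} = - \frac{6 + 2 R}{7} = - \frac{6}{7} - \frac{2 R}{7}$)
$H{\left(I \right)} = -2 + I^{2} + 3 I$ ($H{\left(I \right)} = \left(I^{2} + 3 I\right) - 2 = -2 + I^{2} + 3 I$)
$\left(-30479 - 13455\right) + H{\left(44 \right)} = \left(-30479 - 13455\right) + \left(-2 + 44^{2} + 3 \cdot 44\right) = -43934 + \left(-2 + 1936 + 132\right) = -43934 + 2066 = -41868$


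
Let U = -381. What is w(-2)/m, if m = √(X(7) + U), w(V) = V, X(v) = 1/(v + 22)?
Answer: I*√80098/2762 ≈ 0.10247*I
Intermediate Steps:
X(v) = 1/(22 + v)
m = 2*I*√80098/29 (m = √(1/(22 + 7) - 381) = √(1/29 - 381) = √(-11048/29) = 2*I*√80098/29 ≈ 19.518*I)
w(-2)/m = -2*(-I*√80098/5524) = -(-1)*I*√80098/2762 = I*√80098/2762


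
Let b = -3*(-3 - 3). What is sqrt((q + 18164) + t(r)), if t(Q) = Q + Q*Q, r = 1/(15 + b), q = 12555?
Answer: 5*sqrt(1338121)/33 ≈ 175.27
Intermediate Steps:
b = 18 (b = -3*(-6) = 18)
r = 1/33 (r = 1/(15 + 18) = 1/33 ≈ 0.030303)
t(Q) = Q + Q**2
sqrt((q + 18164) + t(r)) = sqrt((12555 + 18164) + (1 + 1/33)/33) = sqrt(30719 + (1/33)*(34/33)) = sqrt(30719 + 34/1089) = sqrt(33453025/1089) = 5*sqrt(1338121)/33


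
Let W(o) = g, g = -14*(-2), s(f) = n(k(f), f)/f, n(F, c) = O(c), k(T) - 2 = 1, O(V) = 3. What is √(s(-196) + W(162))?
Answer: √5485/14 ≈ 5.2901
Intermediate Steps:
k(T) = 3 (k(T) = 2 + 1 = 3)
n(F, c) = 3
s(f) = 3/f
g = 28
W(o) = 28
√(s(-196) + W(162)) = √(3/(-196) + 28) = √(3*(-1/196) + 28) = √(-3/196 + 28) = √(5485/196) = √5485/14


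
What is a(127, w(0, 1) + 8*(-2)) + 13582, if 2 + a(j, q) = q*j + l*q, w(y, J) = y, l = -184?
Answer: 14492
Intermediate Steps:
a(j, q) = -2 - 184*q + j*q (a(j, q) = -2 + (q*j - 184*q) = -2 + (j*q - 184*q) = -2 + (-184*q + j*q) = -2 - 184*q + j*q)
a(127, w(0, 1) + 8*(-2)) + 13582 = (-2 - 184*(0 + 8*(-2)) + 127*(0 + 8*(-2))) + 13582 = (-2 - 184*(0 - 16) + 127*(0 - 16)) + 13582 = (-2 - 184*(-16) + 127*(-16)) + 13582 = (-2 + 2944 - 2032) + 13582 = 910 + 13582 = 14492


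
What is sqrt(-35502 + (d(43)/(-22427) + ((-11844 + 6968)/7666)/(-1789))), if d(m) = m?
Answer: I*sqrt(839640782145779804287657537)/153787254199 ≈ 188.42*I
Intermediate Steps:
sqrt(-35502 + (d(43)/(-22427) + ((-11844 + 6968)/7666)/(-1789))) = sqrt(-35502 + (43/(-22427) + ((-11844 + 6968)/7666)/(-1789))) = sqrt(-35502 + (43*(-1/22427) - 4876*1/7666*(-1/1789))) = sqrt(-35502 + (-43/22427 - 2438/3833*(-1/1789))) = sqrt(-35502 + (-43/22427 + 2438/6857237)) = sqrt(-35502 - 240184165/153787254199) = sqrt(-5459755338757063/153787254199) = I*sqrt(839640782145779804287657537)/153787254199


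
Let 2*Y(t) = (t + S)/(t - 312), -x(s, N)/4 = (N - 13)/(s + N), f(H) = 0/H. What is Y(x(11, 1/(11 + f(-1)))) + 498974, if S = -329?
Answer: 18709548889/37496 ≈ 4.9897e+5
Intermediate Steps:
f(H) = 0
x(s, N) = -4*(-13 + N)/(N + s) (x(s, N) = -4*(N - 13)/(s + N) = -4*(-13 + N)/(N + s))
Y(t) = (-329 + t)/(2*(-312 + t)) (Y(t) = ((t - 329)/(t - 312))/2 = ((-329 + t)/(-312 + t))/2 = (-329 + t)/(2*(-312 + t)))
Y(x(11, 1/(11 + f(-1)))) + 498974 = (-329 + 4*(13 - 1/(11 + 0))/(1/(11 + 0) + 11))/(2*(-312 + 4*(13 - 1/(11 + 0))/(1/(11 + 0) + 11))) + 498974 = (-329 + 4*(13 - 1/11)/(1/11 + 11))/(2*(-312 + 4*(13 - 1/11)/(1/11 + 11))) + 498974 = (-329 + 4*(13 - 1*1/11)/(1/11 + 11))/(2*(-312 + 4*(13 - 1*1/11)/(1/11 + 11))) + 498974 = (-329 + 4*(13 - 1/11)/(122/11))/(2*(-312 + 4*(13 - 1/11)/(122/11))) + 498974 = (-329 + 4*(11/122)*(142/11))/(2*(-312 + 4*(11/122)*(142/11))) + 498974 = (-329 + 284/61)/(2*(-312 + 284/61)) + 498974 = (1/2)*(-19785/61)/(-18748/61) + 498974 = (1/2)*(-61/18748)*(-19785/61) + 498974 = 19785/37496 + 498974 = 18709548889/37496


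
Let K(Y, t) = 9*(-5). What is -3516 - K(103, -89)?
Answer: -3471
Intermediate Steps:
K(Y, t) = -45
-3516 - K(103, -89) = -3516 - 1*(-45) = -3516 + 45 = -3471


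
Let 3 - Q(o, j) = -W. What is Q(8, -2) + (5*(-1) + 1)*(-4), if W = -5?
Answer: 14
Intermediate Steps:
Q(o, j) = -2 (Q(o, j) = 3 - (-1)*(-5) = 3 - 1*5 = 3 - 5 = -2)
Q(8, -2) + (5*(-1) + 1)*(-4) = -2 + (5*(-1) + 1)*(-4) = -2 + (-5 + 1)*(-4) = -2 - 4*(-4) = -2 + 16 = 14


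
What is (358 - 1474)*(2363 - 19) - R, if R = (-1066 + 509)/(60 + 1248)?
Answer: -3421601875/1308 ≈ -2.6159e+6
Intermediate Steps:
R = -557/1308 ≈ -0.42584
(358 - 1474)*(2363 - 19) - R = (358 - 1474)*(2363 - 19) - 1*(-557/1308) = -1116*2344 + 557/1308 = -2615904 + 557/1308 = -3421601875/1308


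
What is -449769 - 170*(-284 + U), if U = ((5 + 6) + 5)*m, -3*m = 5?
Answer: -1190867/3 ≈ -3.9696e+5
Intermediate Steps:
m = -5/3 (m = -⅓*5 = -5/3 ≈ -1.6667)
U = -80/3 (U = ((5 + 6) + 5)*(-5/3) = (11 + 5)*(-5/3) = 16*(-5/3) = -80/3 ≈ -26.667)
-449769 - 170*(-284 + U) = -449769 - 170*(-284 - 80/3) = -449769 - 170*(-932/3) = -449769 + 158440/3 = -1190867/3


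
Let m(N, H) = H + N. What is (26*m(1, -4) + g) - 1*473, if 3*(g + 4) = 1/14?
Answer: -23309/42 ≈ -554.98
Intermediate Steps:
g = -167/42 (g = -4 + (⅓)/14 = -4 + (⅓)*(1/14) = -4 + 1/42 = -167/42 ≈ -3.9762)
(26*m(1, -4) + g) - 1*473 = (26*(-4 + 1) - 167/42) - 1*473 = (26*(-3) - 167/42) - 473 = (-78 - 167/42) - 473 = -3443/42 - 473 = -23309/42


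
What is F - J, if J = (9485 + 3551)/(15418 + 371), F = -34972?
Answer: -552185944/15789 ≈ -34973.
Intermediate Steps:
J = 13036/15789 ≈ 0.82564
F - J = -34972 - 1*13036/15789 = -34972 - 13036/15789 = -552185944/15789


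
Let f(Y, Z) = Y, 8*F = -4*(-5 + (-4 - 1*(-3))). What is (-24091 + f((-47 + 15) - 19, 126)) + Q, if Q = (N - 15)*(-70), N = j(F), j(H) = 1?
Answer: -23162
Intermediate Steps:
F = 3 (F = (-4*(-5 + (-4 - 1*(-3))))/8 = (-4*(-5 + (-4 + 3)))/8 = (-4*(-5 - 1))/8 = (-4*(-6))/8 = (1/8)*24 = 3)
N = 1
Q = 980 (Q = (1 - 15)*(-70) = -14*(-70) = 980)
(-24091 + f((-47 + 15) - 19, 126)) + Q = (-24091 + ((-47 + 15) - 19)) + 980 = (-24091 + (-32 - 19)) + 980 = (-24091 - 51) + 980 = -24142 + 980 = -23162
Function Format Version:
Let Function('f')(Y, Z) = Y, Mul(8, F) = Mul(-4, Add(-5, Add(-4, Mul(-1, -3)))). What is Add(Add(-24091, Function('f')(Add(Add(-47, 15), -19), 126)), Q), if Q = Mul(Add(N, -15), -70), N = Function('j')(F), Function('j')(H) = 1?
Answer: -23162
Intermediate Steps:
F = 3 (F = Mul(Rational(1, 8), Mul(-4, Add(-5, Add(-4, Mul(-1, -3))))) = Mul(Rational(1, 8), Mul(-4, Add(-5, Add(-4, 3)))) = Mul(Rational(1, 8), Mul(-4, Add(-5, -1))) = Mul(Rational(1, 8), Mul(-4, -6)) = Mul(Rational(1, 8), 24) = 3)
N = 1
Q = 980 (Q = Mul(Add(1, -15), -70) = Mul(-14, -70) = 980)
Add(Add(-24091, Function('f')(Add(Add(-47, 15), -19), 126)), Q) = Add(Add(-24091, Add(Add(-47, 15), -19)), 980) = Add(Add(-24091, Add(-32, -19)), 980) = Add(Add(-24091, -51), 980) = Add(-24142, 980) = -23162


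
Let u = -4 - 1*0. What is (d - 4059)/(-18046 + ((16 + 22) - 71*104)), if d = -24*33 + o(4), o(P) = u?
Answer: 4855/25392 ≈ 0.19120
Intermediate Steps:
u = -4 (u = -4 + 0 = -4)
o(P) = -4
d = -796 (d = -24*33 - 4 = -792 - 4 = -796)
(d - 4059)/(-18046 + ((16 + 22) - 71*104)) = (-796 - 4059)/(-18046 + ((16 + 22) - 71*104)) = -4855/(-18046 + (38 - 7384)) = -4855/(-18046 - 7346) = -4855/(-25392) = -4855*(-1/25392) = 4855/25392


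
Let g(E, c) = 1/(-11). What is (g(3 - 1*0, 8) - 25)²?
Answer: 76176/121 ≈ 629.55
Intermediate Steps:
g(E, c) = -1/11
(g(3 - 1*0, 8) - 25)² = (-1/11 - 25)² = (-276/11)² = 76176/121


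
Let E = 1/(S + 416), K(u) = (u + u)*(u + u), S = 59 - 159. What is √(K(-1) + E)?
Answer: √99935/158 ≈ 2.0008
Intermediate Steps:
S = -100
K(u) = 4*u² (K(u) = (2*u)*(2*u) = 4*u²)
E = 1/316 (E = 1/(-100 + 416) = 1/316 ≈ 0.0031646)
√(K(-1) + E) = √(4*(-1)² + 1/316) = √(4*1 + 1/316) = √(4 + 1/316) = √(1265/316) = √99935/158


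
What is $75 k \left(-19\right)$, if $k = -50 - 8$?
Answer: $82650$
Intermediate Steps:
$k = -58$ ($k = -50 - 8 = -58$)
$75 k \left(-19\right) = 75 \left(-58\right) \left(-19\right) = \left(-4350\right) \left(-19\right) = 82650$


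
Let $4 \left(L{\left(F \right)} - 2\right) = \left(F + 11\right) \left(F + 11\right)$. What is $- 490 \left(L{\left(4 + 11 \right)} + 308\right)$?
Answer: $-234710$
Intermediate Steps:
$L{\left(F \right)} = 2 + \frac{\left(11 + F\right)^{2}}{4}$ ($L{\left(F \right)} = 2 + \frac{\left(F + 11\right) \left(F + 11\right)}{4} = 2 + \frac{\left(11 + F\right) \left(11 + F\right)}{4} = 2 + \frac{\left(11 + F\right)^{2}}{4}$)
$- 490 \left(L{\left(4 + 11 \right)} + 308\right) = - 490 \left(\left(2 + \frac{\left(11 + \left(4 + 11\right)\right)^{2}}{4}\right) + 308\right) = - 490 \left(\left(2 + \frac{\left(11 + 15\right)^{2}}{4}\right) + 308\right) = - 490 \left(\left(2 + \frac{26^{2}}{4}\right) + 308\right) = - 490 \left(\left(2 + \frac{1}{4} \cdot 676\right) + 308\right) = - 490 \left(\left(2 + 169\right) + 308\right) = - 490 \left(171 + 308\right) = \left(-490\right) 479 = -234710$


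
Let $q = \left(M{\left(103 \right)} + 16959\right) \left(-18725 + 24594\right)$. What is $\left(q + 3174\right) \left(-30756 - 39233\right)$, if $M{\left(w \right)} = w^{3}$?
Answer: $-455820881306612$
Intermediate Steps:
$q = 6512747134$ ($q = \left(103^{3} + 16959\right) \left(-18725 + 24594\right) = \left(1092727 + 16959\right) 5869 = 1109686 \cdot 5869 = 6512747134$)
$\left(q + 3174\right) \left(-30756 - 39233\right) = \left(6512747134 + 3174\right) \left(-30756 - 39233\right) = 6512750308 \left(-69989\right) = -455820881306612$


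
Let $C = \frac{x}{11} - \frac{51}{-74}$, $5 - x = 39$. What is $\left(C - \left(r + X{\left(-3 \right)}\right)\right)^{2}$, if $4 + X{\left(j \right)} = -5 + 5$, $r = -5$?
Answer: $\frac{28847641}{662596} \approx 43.537$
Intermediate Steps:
$x = -34$ ($x = 5 - 39 = -34$)
$X{\left(j \right)} = -4$ ($X{\left(j \right)} = -4 + \left(-5 + 5\right) = -4 + 0 = -4$)
$C = - \frac{1955}{814}$ ($C = - \frac{34}{11} - \frac{51}{-74} = \left(-34\right) \frac{1}{11} - - \frac{51}{74} = - \frac{34}{11} + \frac{51}{74} = - \frac{1955}{814} \approx -2.4017$)
$\left(C - \left(r + X{\left(-3 \right)}\right)\right)^{2} = \left(- \frac{1955}{814} - \left(-5 - 4\right)\right)^{2} = \left(- \frac{1955}{814} - -9\right)^{2} = \left(- \frac{1955}{814} + 9\right)^{2} = \left(\frac{5371}{814}\right)^{2} = \frac{28847641}{662596}$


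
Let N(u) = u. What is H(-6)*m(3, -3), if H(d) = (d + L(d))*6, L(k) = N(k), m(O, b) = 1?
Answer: -72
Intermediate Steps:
L(k) = k
H(d) = 12*d (H(d) = (d + d)*6 = (2*d)*6 = 12*d)
H(-6)*m(3, -3) = (12*(-6))*1 = -72*1 = -72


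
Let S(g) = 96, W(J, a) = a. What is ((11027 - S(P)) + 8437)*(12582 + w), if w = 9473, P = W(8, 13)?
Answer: 427161240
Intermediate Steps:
P = 13
((11027 - S(P)) + 8437)*(12582 + w) = ((11027 - 1*96) + 8437)*(12582 + 9473) = ((11027 - 96) + 8437)*22055 = (10931 + 8437)*22055 = 19368*22055 = 427161240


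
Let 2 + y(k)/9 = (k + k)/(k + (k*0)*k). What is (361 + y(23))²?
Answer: 130321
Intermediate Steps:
y(k) = 0 (y(k) = -18 + 9*((k + k)/(k + (k*0)*k)) = -18 + 9*((2*k)/(k + 0*k)) = -18 + 9*((2*k)/(k + 0)) = -18 + 9*((2*k)/k) = -18 + 9*2 = -18 + 18 = 0)
(361 + y(23))² = (361 + 0)² = 361² = 130321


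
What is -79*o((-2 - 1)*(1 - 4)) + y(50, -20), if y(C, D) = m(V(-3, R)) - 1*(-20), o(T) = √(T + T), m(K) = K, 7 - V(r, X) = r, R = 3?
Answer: 30 - 237*√2 ≈ -305.17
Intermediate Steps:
V(r, X) = 7 - r
o(T) = √2*√T (o(T) = √(2*T) = √2*√T)
y(C, D) = 30 (y(C, D) = (7 - 1*(-3)) - 1*(-20) = (7 + 3) + 20 = 10 + 20 = 30)
-79*o((-2 - 1)*(1 - 4)) + y(50, -20) = -79*√2*√((-2 - 1)*(1 - 4)) + 30 = -79*√2*√(-3*(-3)) + 30 = -79*√2*√9 + 30 = -79*√2*3 + 30 = -237*√2 + 30 = 30 - 237*√2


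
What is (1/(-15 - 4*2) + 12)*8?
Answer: 2200/23 ≈ 95.652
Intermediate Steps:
(1/(-15 - 4*2) + 12)*8 = (1/(-15 - 8) + 12)*8 = (1/(-23) + 12)*8 = (-1/23 + 12)*8 = (275/23)*8 = 2200/23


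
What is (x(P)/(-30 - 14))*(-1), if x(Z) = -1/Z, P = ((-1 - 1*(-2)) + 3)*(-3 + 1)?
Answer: 1/352 ≈ 0.0028409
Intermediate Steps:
P = -8 (P = ((-1 + 2) + 3)*(-2) = (1 + 3)*(-2) = 4*(-2) = -8)
(x(P)/(-30 - 14))*(-1) = ((-1/(-8))/(-30 - 14))*(-1) = ((-1*(-⅛))/(-44))*(-1) = -1/44*⅛*(-1) = -1/352*(-1) = 1/352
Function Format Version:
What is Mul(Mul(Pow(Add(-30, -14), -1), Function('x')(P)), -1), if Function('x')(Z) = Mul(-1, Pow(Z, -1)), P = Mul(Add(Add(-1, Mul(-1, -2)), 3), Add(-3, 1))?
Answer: Rational(1, 352) ≈ 0.0028409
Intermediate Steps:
P = -8 (P = Mul(Add(Add(-1, 2), 3), -2) = Mul(Add(1, 3), -2) = Mul(4, -2) = -8)
Mul(Mul(Pow(Add(-30, -14), -1), Function('x')(P)), -1) = Mul(Mul(Pow(Add(-30, -14), -1), Mul(-1, Pow(-8, -1))), -1) = Mul(Mul(Pow(-44, -1), Mul(-1, Rational(-1, 8))), -1) = Mul(Mul(Rational(-1, 44), Rational(1, 8)), -1) = Mul(Rational(-1, 352), -1) = Rational(1, 352)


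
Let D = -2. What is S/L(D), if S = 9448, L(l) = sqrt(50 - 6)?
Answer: 4724*sqrt(11)/11 ≈ 1424.3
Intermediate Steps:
L(l) = 2*sqrt(11) (L(l) = sqrt(44) = 2*sqrt(11))
S/L(D) = 9448/((2*sqrt(11))) = 9448*(sqrt(11)/22) = 4724*sqrt(11)/11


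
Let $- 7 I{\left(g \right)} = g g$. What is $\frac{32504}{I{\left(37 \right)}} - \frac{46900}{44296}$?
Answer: $- \frac{362242371}{2165758} \approx -167.26$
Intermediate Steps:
$I{\left(g \right)} = - \frac{g^{2}}{7}$ ($I{\left(g \right)} = - \frac{g g}{7} = - \frac{g^{2}}{7}$)
$\frac{32504}{I{\left(37 \right)}} - \frac{46900}{44296} = \frac{32504}{\left(- \frac{1}{7}\right) 37^{2}} - \frac{46900}{44296} = \frac{32504}{\left(- \frac{1}{7}\right) 1369} - \frac{1675}{1582} = \frac{32504}{- \frac{1369}{7}} - \frac{1675}{1582} = 32504 \left(- \frac{7}{1369}\right) - \frac{1675}{1582} = - \frac{227528}{1369} - \frac{1675}{1582} = - \frac{362242371}{2165758}$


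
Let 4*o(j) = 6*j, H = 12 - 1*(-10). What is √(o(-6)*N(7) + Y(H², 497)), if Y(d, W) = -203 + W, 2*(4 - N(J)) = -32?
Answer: √114 ≈ 10.677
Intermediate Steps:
N(J) = 20 (N(J) = 4 - ½*(-32) = 4 + 16 = 20)
H = 22 (H = 12 + 10 = 22)
o(j) = 3*j/2 (o(j) = (6*j)/4 = 3*j/2)
√(o(-6)*N(7) + Y(H², 497)) = √(((3/2)*(-6))*20 + (-203 + 497)) = √(-9*20 + 294) = √(-180 + 294) = √114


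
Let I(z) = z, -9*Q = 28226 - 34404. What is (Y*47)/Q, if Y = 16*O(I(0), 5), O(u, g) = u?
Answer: 0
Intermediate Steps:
Q = 6178/9 (Q = -(28226 - 34404)/9 = -⅑*(-6178) = 6178/9 ≈ 686.44)
Y = 0 (Y = 16*0 = 0)
(Y*47)/Q = (0*47)/(6178/9) = 0*(9/6178) = 0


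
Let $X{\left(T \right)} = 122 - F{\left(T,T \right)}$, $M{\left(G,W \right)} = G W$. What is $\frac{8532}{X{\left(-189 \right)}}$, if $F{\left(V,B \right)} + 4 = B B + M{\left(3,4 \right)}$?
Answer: $- \frac{2844}{11869} \approx -0.23962$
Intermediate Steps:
$F{\left(V,B \right)} = 8 + B^{2}$ ($F{\left(V,B \right)} = -4 + \left(B B + 3 \cdot 4\right) = -4 + \left(B^{2} + 12\right) = -4 + \left(12 + B^{2}\right) = 8 + B^{2}$)
$X{\left(T \right)} = 114 - T^{2}$ ($X{\left(T \right)} = 122 - \left(8 + T^{2}\right) = 114 - T^{2}$)
$\frac{8532}{X{\left(-189 \right)}} = \frac{8532}{114 - \left(-189\right)^{2}} = \frac{8532}{114 - 35721} = \frac{8532}{-35607} = 8532 \left(- \frac{1}{35607}\right) = - \frac{2844}{11869}$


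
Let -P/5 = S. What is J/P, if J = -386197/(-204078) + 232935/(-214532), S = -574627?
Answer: 2522478991/8984962482022140 ≈ 2.8074e-7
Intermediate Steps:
P = 2873135 (P = -5*(-574627) = 2873135)
J = 2522478991/3127232964 (J = -386197*(-1/204078) + 232935*(-1/214532) = 55171/29154 - 232935/214532 = 2522478991/3127232964 ≈ 0.80662)
J/P = (2522478991/3127232964)/2873135 = (2522478991/3127232964)*(1/2873135) = 2522478991/8984962482022140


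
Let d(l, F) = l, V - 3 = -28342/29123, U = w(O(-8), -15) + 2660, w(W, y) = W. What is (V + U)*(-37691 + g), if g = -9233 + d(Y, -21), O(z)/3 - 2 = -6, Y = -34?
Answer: -3624064934298/29123 ≈ -1.2444e+8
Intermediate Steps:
O(z) = -12 (O(z) = 6 + 3*(-6) = 6 - 18 = -12)
U = 2648 (U = -12 + 2660 = 2648)
V = 59027/29123 (V = 3 - 28342/29123 = 59027/29123 ≈ 2.0268)
g = -9267 (g = -9233 - 34 = -9267)
(V + U)*(-37691 + g) = (59027/29123 + 2648)*(-37691 - 9267) = (77176731/29123)*(-46958) = -3624064934298/29123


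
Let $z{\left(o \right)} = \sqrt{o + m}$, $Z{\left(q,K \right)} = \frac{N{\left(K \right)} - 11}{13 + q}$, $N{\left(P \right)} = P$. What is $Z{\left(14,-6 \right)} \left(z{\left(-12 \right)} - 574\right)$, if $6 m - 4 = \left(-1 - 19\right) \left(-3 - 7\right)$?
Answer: $\frac{9758}{27} - \frac{17 \sqrt{22}}{27} \approx 358.45$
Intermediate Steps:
$m = 34$ ($m = \frac{2}{3} + \frac{\left(-1 - 19\right) \left(-3 - 7\right)}{6} = \frac{2}{3} + \frac{\left(-20\right) \left(-10\right)}{6} = \frac{2}{3} + \frac{1}{6} \cdot 200 = \frac{2}{3} + \frac{100}{3} = 34$)
$Z{\left(q,K \right)} = \frac{-11 + K}{13 + q}$ ($Z{\left(q,K \right)} = \frac{K - 11}{13 + q} = \frac{-11 + K}{13 + q}$)
$z{\left(o \right)} = \sqrt{34 + o}$ ($z{\left(o \right)} = \sqrt{o + 34} = \sqrt{34 + o}$)
$Z{\left(14,-6 \right)} \left(z{\left(-12 \right)} - 574\right) = \frac{-11 - 6}{13 + 14} \left(\sqrt{34 - 12} - 574\right) = \frac{1}{27} \left(-17\right) \left(\sqrt{22} - 574\right) = \frac{1}{27} \left(-17\right) \left(-574 + \sqrt{22}\right) = - \frac{17 \left(-574 + \sqrt{22}\right)}{27} = \frac{9758}{27} - \frac{17 \sqrt{22}}{27}$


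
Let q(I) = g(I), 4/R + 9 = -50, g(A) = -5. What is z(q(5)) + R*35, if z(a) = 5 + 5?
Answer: 450/59 ≈ 7.6271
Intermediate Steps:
R = -4/59 (R = 4/(-9 - 50) = 4/(-59) = 4*(-1/59) = -4/59 ≈ -0.067797)
q(I) = -5
z(a) = 10
z(q(5)) + R*35 = 10 - 4/59*35 = 10 - 140/59 = 450/59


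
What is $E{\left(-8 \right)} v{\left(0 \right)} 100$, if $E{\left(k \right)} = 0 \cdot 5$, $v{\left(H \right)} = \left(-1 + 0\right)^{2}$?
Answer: $0$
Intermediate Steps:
$v{\left(H \right)} = 1$ ($v{\left(H \right)} = \left(-1\right)^{2} = 1$)
$E{\left(k \right)} = 0$
$E{\left(-8 \right)} v{\left(0 \right)} 100 = 0 \cdot 1 \cdot 100 = 0 \cdot 100 = 0$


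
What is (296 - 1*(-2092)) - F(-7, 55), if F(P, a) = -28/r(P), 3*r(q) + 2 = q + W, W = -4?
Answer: 30960/13 ≈ 2381.5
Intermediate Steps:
r(q) = -2 + q/3 (r(q) = -⅔ + (q - 4)/3 = -⅔ + (-4 + q)/3 = -⅔ + (-4/3 + q/3) = -2 + q/3)
F(P, a) = -28/(-2 + P/3)
(296 - 1*(-2092)) - F(-7, 55) = (296 - 1*(-2092)) - (-84)/(-6 - 7) = (296 + 2092) - (-84)/(-13) = 2388 - (-84)*(-1)/13 = 2388 - 1*84/13 = 2388 - 84/13 = 30960/13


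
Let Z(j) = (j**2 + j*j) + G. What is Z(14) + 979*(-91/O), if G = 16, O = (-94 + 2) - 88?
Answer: 162529/180 ≈ 902.94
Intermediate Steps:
O = -180 (O = -92 - 88 = -180)
Z(j) = 16 + 2*j**2 (Z(j) = (j**2 + j*j) + 16 = (j**2 + j**2) + 16 = 2*j**2 + 16 = 16 + 2*j**2)
Z(14) + 979*(-91/O) = (16 + 2*14**2) + 979*(-91/(-180)) = (16 + 2*196) + 979*(-91*(-1/180)) = (16 + 392) + 979*(91/180) = 408 + 89089/180 = 162529/180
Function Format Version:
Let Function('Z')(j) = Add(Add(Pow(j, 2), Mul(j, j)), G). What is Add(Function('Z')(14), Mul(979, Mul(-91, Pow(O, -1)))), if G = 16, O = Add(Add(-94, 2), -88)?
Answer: Rational(162529, 180) ≈ 902.94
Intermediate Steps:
O = -180 (O = Add(-92, -88) = -180)
Function('Z')(j) = Add(16, Mul(2, Pow(j, 2))) (Function('Z')(j) = Add(Add(Pow(j, 2), Mul(j, j)), 16) = Add(Add(Pow(j, 2), Pow(j, 2)), 16) = Add(Mul(2, Pow(j, 2)), 16) = Add(16, Mul(2, Pow(j, 2))))
Add(Function('Z')(14), Mul(979, Mul(-91, Pow(O, -1)))) = Add(Add(16, Mul(2, Pow(14, 2))), Mul(979, Mul(-91, Pow(-180, -1)))) = Add(Add(16, Mul(2, 196)), Mul(979, Mul(-91, Rational(-1, 180)))) = Add(Add(16, 392), Mul(979, Rational(91, 180))) = Add(408, Rational(89089, 180)) = Rational(162529, 180)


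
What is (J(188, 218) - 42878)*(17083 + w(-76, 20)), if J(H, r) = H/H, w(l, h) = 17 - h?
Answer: -732339160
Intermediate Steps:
J(H, r) = 1
(J(188, 218) - 42878)*(17083 + w(-76, 20)) = (1 - 42878)*(17083 + (17 - 1*20)) = -42877*(17083 + (17 - 20)) = -42877*(17083 - 3) = -42877*17080 = -732339160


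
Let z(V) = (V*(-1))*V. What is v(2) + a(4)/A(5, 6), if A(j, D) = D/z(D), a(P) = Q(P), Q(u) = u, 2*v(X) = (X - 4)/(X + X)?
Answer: -97/4 ≈ -24.250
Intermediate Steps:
v(X) = (-4 + X)/(4*X) (v(X) = ((X - 4)/(X + X))/2 = ((-4 + X)/((2*X)))/2 = ((-4 + X)*(1/(2*X)))/2 = ((-4 + X)/(2*X))/2 = (-4 + X)/(4*X))
z(V) = -V² (z(V) = (-V)*V = -V²)
a(P) = P
A(j, D) = -1/D (A(j, D) = D/((-D²)) = D*(-1/D²) = -1/D)
v(2) + a(4)/A(5, 6) = (¼)*(-4 + 2)/2 + 4/(-1/6) = (¼)*(½)*(-2) + 4/(-1*⅙) = -¼ + 4/(-⅙) = -¼ - 6*4 = -¼ - 24 = -97/4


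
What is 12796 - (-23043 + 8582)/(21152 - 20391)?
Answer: 9752217/761 ≈ 12815.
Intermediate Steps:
12796 - (-23043 + 8582)/(21152 - 20391) = 12796 - (-14461)/761 = 12796 - 1*(-14461/761) = 12796 + 14461/761 = 9752217/761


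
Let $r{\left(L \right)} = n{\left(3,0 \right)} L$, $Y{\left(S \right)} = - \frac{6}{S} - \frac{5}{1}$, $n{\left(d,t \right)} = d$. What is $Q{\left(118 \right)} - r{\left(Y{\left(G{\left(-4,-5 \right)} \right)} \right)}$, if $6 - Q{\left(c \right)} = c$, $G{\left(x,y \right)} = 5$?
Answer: $- \frac{467}{5} \approx -93.4$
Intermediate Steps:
$Y{\left(S \right)} = -5 - \frac{6}{S}$ ($Y{\left(S \right)} = - \frac{6}{S} - 5 = -5 - \frac{6}{S}$)
$r{\left(L \right)} = 3 L$
$Q{\left(c \right)} = 6 - c$
$Q{\left(118 \right)} - r{\left(Y{\left(G{\left(-4,-5 \right)} \right)} \right)} = \left(6 - 118\right) - 3 \left(-5 - \frac{6}{5}\right) = -112 - 3 \left(-5 - \frac{6}{5}\right) = -112 - 3 \left(- \frac{31}{5}\right) = -112 - - \frac{93}{5} = -112 + \frac{93}{5} = - \frac{467}{5}$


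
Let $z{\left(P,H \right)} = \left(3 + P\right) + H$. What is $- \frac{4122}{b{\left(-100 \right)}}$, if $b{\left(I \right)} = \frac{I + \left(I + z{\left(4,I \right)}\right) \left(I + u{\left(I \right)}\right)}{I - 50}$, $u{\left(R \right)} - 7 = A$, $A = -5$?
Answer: $\frac{309150}{9407} \approx 32.864$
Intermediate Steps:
$u{\left(R \right)} = 2$ ($u{\left(R \right)} = 7 - 5 = 2$)
$z{\left(P,H \right)} = 3 + H + P$
$b{\left(I \right)} = \frac{I + \left(2 + I\right) \left(7 + 2 I\right)}{-50 + I}$ ($b{\left(I \right)} = \frac{I + \left(I + \left(3 + I + 4\right)\right) \left(I + 2\right)}{I - 50} = \frac{I + \left(I + \left(7 + I\right)\right) \left(2 + I\right)}{-50 + I} = \frac{I + \left(7 + 2 I\right) \left(2 + I\right)}{-50 + I} = \frac{I + \left(2 + I\right) \left(7 + 2 I\right)}{-50 + I}$)
$- \frac{4122}{b{\left(-100 \right)}} = - \frac{4122}{2 \frac{1}{-50 - 100} \left(7 + \left(-100\right)^{2} + 6 \left(-100\right)\right)} = - \frac{4122}{2 \frac{1}{-150} \left(7 + 10000 - 600\right)} = - \frac{4122}{2 \left(- \frac{1}{150}\right) 9407} = - \frac{4122}{- \frac{9407}{75}} = \left(-4122\right) \left(- \frac{75}{9407}\right) = \frac{309150}{9407}$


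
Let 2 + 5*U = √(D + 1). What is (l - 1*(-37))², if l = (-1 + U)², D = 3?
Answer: 1444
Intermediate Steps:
U = 0 (U = -⅖ + √(3 + 1)/5 = -⅖ + √4/5 = -⅖ + (⅕)*2 = -⅖ + ⅖ = 0)
l = 1 (l = (-1 + 0)² = (-1)² = 1)
(l - 1*(-37))² = (1 - 1*(-37))² = (1 + 37)² = 38² = 1444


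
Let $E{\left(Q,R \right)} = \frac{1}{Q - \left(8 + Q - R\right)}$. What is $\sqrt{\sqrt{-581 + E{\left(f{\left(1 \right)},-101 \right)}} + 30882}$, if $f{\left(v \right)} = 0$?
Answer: $\frac{\sqrt{366909042 + 109 i \sqrt{6902970}}}{109} \approx 175.73 + 0.068582 i$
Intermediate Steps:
$E{\left(Q,R \right)} = \frac{1}{-8 + R}$ ($E{\left(Q,R \right)} = \frac{1}{Q - \left(8 + Q - R\right)} = \frac{1}{-8 + R}$)
$\sqrt{\sqrt{-581 + E{\left(f{\left(1 \right)},-101 \right)}} + 30882} = \sqrt{\sqrt{-581 + \frac{1}{-8 - 101}} + 30882} = \sqrt{\sqrt{-581 + \frac{1}{-109}} + 30882} = \sqrt{\sqrt{-581 - \frac{1}{109}} + 30882} = \sqrt{\sqrt{- \frac{63330}{109}} + 30882} = \sqrt{\frac{i \sqrt{6902970}}{109} + 30882} = \sqrt{30882 + \frac{i \sqrt{6902970}}{109}}$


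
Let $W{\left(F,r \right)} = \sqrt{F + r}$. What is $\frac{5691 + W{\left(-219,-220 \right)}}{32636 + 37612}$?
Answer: $\frac{1897}{23416} + \frac{i \sqrt{439}}{70248} \approx 0.081013 + 0.00029826 i$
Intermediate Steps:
$\frac{5691 + W{\left(-219,-220 \right)}}{32636 + 37612} = \frac{5691 + \sqrt{-219 - 220}}{32636 + 37612} = \frac{5691 + \sqrt{-439}}{70248} = \left(5691 + i \sqrt{439}\right) \frac{1}{70248} = \frac{1897}{23416} + \frac{i \sqrt{439}}{70248}$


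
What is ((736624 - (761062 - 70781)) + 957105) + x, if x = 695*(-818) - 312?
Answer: 434626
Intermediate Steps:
x = -568822 (x = -568510 - 312 = -568822)
((736624 - (761062 - 70781)) + 957105) + x = ((736624 - (761062 - 70781)) + 957105) - 568822 = ((736624 - 1*690281) + 957105) - 568822 = ((736624 - 690281) + 957105) - 568822 = (46343 + 957105) - 568822 = 1003448 - 568822 = 434626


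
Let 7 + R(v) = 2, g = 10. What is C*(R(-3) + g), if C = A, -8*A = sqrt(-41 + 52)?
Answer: -5*sqrt(11)/8 ≈ -2.0729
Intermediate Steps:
R(v) = -5 (R(v) = -7 + 2 = -5)
A = -sqrt(11)/8 (A = -sqrt(-41 + 52)/8 = -sqrt(11)/8 ≈ -0.41458)
C = -sqrt(11)/8 ≈ -0.41458
C*(R(-3) + g) = (-sqrt(11)/8)*(-5 + 10) = -sqrt(11)/8*5 = -5*sqrt(11)/8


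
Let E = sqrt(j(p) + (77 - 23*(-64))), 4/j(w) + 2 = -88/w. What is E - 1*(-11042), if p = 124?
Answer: 11042 + sqrt(682458)/21 ≈ 11081.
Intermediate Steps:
j(w) = 4/(-2 - 88/w)
E = sqrt(682458)/21 (E = sqrt(-2*124/(44 + 124) + (77 - 23*(-64))) = sqrt(-2*124/168 + (77 + 1472)) = sqrt(-2*124*1/168 + 1549) = sqrt(-31/21 + 1549) = sqrt(32498/21) = sqrt(682458)/21 ≈ 39.339)
E - 1*(-11042) = sqrt(682458)/21 - 1*(-11042) = sqrt(682458)/21 + 11042 = 11042 + sqrt(682458)/21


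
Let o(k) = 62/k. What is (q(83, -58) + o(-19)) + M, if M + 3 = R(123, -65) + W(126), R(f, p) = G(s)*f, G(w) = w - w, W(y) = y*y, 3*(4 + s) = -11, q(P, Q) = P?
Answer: 303102/19 ≈ 15953.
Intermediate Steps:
s = -23/3 (s = -4 + (1/3)*(-11) = -4 - 11/3 = -23/3 ≈ -7.6667)
W(y) = y**2
G(w) = 0
R(f, p) = 0 (R(f, p) = 0*f = 0)
M = 15873 (M = -3 + (0 + 126**2) = -3 + (0 + 15876) = -3 + 15876 = 15873)
(q(83, -58) + o(-19)) + M = (83 + 62/(-19)) + 15873 = (83 + 62*(-1/19)) + 15873 = (83 - 62/19) + 15873 = 1515/19 + 15873 = 303102/19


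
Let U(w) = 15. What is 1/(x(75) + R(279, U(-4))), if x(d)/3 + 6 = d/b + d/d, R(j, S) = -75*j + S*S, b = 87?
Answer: -29/600660 ≈ -4.8280e-5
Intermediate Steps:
R(j, S) = S**2 - 75*j (R(j, S) = -75*j + S**2 = S**2 - 75*j)
x(d) = -15 + d/29 (x(d) = -18 + 3*(d/87 + d/d) = -18 + 3*(d*(1/87) + 1) = -18 + 3*(d/87 + 1) = -18 + 3*(1 + d/87) = -18 + (3 + d/29) = -15 + d/29)
1/(x(75) + R(279, U(-4))) = 1/((-15 + (1/29)*75) + (15**2 - 75*279)) = 1/((-15 + 75/29) + (225 - 20925)) = 1/(-360/29 - 20700) = 1/(-600660/29) = -29/600660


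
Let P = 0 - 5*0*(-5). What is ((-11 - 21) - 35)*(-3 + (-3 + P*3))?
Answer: 402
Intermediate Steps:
P = 0 (P = 0 + 0*(-5) = 0 + 0 = 0)
((-11 - 21) - 35)*(-3 + (-3 + P*3)) = ((-11 - 21) - 35)*(-3 + (-3 + 0*3)) = (-32 - 35)*(-3 + (-3 + 0)) = -67*(-3 - 3) = -67*(-6) = 402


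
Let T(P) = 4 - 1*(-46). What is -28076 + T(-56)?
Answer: -28026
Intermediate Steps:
T(P) = 50 (T(P) = 4 + 46 = 50)
-28076 + T(-56) = -28076 + 50 = -28026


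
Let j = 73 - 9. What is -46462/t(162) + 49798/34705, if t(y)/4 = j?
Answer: -799857711/4442240 ≈ -180.06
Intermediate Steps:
j = 64
t(y) = 256 (t(y) = 4*64 = 256)
-46462/t(162) + 49798/34705 = -46462/256 + 49798/34705 = -46462*1/256 + 49798*(1/34705) = -23231/128 + 49798/34705 = -799857711/4442240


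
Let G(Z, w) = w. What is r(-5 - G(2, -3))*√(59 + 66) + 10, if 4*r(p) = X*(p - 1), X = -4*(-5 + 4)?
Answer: 10 - 15*√5 ≈ -23.541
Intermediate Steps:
X = 4 (X = -4*(-1) = 4)
r(p) = -1 + p (r(p) = (4*(p - 1))/4 = (4*(-1 + p))/4 = (-4 + 4*p)/4 = -1 + p)
r(-5 - G(2, -3))*√(59 + 66) + 10 = (-1 + (-5 - 1*(-3)))*√(59 + 66) + 10 = (-1 + (-5 + 3))*√125 + 10 = (-1 - 2)*(5*√5) + 10 = -15*√5 + 10 = 10 - 15*√5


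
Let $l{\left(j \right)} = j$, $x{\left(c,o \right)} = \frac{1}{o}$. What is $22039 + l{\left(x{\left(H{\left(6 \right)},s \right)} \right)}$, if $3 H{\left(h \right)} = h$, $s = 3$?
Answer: $\frac{66118}{3} \approx 22039.0$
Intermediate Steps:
$H{\left(h \right)} = \frac{h}{3}$
$22039 + l{\left(x{\left(H{\left(6 \right)},s \right)} \right)} = 22039 + \frac{1}{3} = \frac{66118}{3}$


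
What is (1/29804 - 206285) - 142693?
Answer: -10400940311/29804 ≈ -3.4898e+5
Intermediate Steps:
(1/29804 - 206285) - 142693 = -6148118139/29804 - 142693 = -10400940311/29804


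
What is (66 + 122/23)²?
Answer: 2689600/529 ≈ 5084.3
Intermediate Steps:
(66 + 122/23)² = (1640/23)² = 2689600/529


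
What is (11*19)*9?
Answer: 1881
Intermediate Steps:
(11*19)*9 = 209*9 = 1881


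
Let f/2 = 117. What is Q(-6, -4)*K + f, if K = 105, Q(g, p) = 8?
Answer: 1074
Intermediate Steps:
f = 234 (f = 2*117 = 234)
Q(-6, -4)*K + f = 8*105 + 234 = 840 + 234 = 1074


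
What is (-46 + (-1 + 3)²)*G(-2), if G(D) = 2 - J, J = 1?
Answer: -42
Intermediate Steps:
G(D) = 1 (G(D) = 2 - 1*1 = 2 - 1 = 1)
(-46 + (-1 + 3)²)*G(-2) = (-46 + (-1 + 3)²)*1 = (-46 + 2²)*1 = (-46 + 4)*1 = -42*1 = -42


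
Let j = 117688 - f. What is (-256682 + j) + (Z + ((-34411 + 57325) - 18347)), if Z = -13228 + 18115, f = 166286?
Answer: -295826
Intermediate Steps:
Z = 4887
j = -48598 (j = 117688 - 1*166286 = 117688 - 166286 = -48598)
(-256682 + j) + (Z + ((-34411 + 57325) - 18347)) = (-256682 - 48598) + (4887 + ((-34411 + 57325) - 18347)) = -305280 + (4887 + (22914 - 18347)) = -305280 + (4887 + 4567) = -305280 + 9454 = -295826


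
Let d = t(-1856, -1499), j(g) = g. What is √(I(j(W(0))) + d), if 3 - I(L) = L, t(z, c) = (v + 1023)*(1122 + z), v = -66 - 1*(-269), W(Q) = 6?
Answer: I*√899887 ≈ 948.62*I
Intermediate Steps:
v = 203 (v = -66 + 269 = 203)
t(z, c) = 1375572 + 1226*z (t(z, c) = (203 + 1023)*(1122 + z) = 1226*(1122 + z) = 1375572 + 1226*z)
I(L) = 3 - L
d = -899884 (d = 1375572 + 1226*(-1856) = 1375572 - 2275456 = -899884)
√(I(j(W(0))) + d) = √((3 - 1*6) - 899884) = √((3 - 6) - 899884) = √(-3 - 899884) = √(-899887) = I*√899887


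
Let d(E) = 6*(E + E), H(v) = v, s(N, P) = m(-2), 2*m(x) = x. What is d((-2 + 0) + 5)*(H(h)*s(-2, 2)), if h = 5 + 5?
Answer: -360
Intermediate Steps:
m(x) = x/2
h = 10
s(N, P) = -1 (s(N, P) = (1/2)*(-2) = -1)
d(E) = 12*E (d(E) = 6*(2*E) = 12*E)
d((-2 + 0) + 5)*(H(h)*s(-2, 2)) = (12*((-2 + 0) + 5))*(10*(-1)) = (12*(-2 + 5))*(-10) = (12*3)*(-10) = 36*(-10) = -360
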